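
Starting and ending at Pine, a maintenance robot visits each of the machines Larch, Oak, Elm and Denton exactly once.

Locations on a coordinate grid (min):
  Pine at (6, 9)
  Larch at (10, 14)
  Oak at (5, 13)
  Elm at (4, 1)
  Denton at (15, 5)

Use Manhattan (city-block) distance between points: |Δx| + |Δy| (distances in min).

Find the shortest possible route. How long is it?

Shortest round trip = 50 min.

With 4 stops there are 4!/2 = 12 distinct round trips (a route and its reverse cost the same).
Pine→Larch→Oak→Elm→Denton→Pine: 9+6+13+15+13 = 56
Pine→Larch→Oak→Denton→Elm→Pine: 9+6+18+15+10 = 58
Pine→Larch→Elm→Oak→Denton→Pine: 9+19+13+18+13 = 72
Pine→Larch→Elm→Denton→Oak→Pine: 9+19+15+18+5 = 66
Pine→Larch→Denton→Oak→Elm→Pine: 9+14+18+13+10 = 64
Pine→Larch→Denton→Elm→Oak→Pine: 9+14+15+13+5 = 56
Pine→Oak→Larch→Elm→Denton→Pine: 5+6+19+15+13 = 58
Pine→Oak→Larch→Denton→Elm→Pine: 5+6+14+15+10 = 50
Pine→Oak→Elm→Larch→Denton→Pine: 5+13+19+14+13 = 64
Pine→Oak→Denton→Larch→Elm→Pine: 5+18+14+19+10 = 66
Pine→Elm→Larch→Oak→Denton→Pine: 10+19+6+18+13 = 66
Pine→Elm→Oak→Larch→Denton→Pine: 10+13+6+14+13 = 56
The minimum is 50.
One optimal route: Pine → Oak → Larch → Denton → Elm → Pine (or its reverse).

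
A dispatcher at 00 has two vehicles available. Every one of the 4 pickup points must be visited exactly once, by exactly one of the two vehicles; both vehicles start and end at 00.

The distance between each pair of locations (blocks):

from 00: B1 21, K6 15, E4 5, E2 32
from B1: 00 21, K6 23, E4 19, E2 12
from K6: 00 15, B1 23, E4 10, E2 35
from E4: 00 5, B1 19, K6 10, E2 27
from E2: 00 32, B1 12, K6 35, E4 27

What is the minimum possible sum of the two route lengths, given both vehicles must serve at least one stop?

Minimum combined distance: 92 blocks.

There are 2^3 − 1 = 7 ways to divide the 4 stops into two non-empty groups. For each, the best each vehicle can do is its own shortest tour through its group:
  {B1} + {K6, E4, E2}: 42 + 82 = 124
  {K6} + {B1, E4, E2}: 30 + 65 = 95
  {B1, K6} + {E4, E2}: 59 + 64 = 123
  {E4} + {B1, K6, E2}: 10 + 82 = 92
  {B1, E4} + {K6, E2}: 45 + 82 = 127
  {K6, E4} + {B1, E2}: 30 + 65 = 95
  … (7 splits in total)
Best: vehicle 1 00 → E4 → 00 = 10; vehicle 2 00 → K6 → B1 → E2 → 00 = 82; combined 92.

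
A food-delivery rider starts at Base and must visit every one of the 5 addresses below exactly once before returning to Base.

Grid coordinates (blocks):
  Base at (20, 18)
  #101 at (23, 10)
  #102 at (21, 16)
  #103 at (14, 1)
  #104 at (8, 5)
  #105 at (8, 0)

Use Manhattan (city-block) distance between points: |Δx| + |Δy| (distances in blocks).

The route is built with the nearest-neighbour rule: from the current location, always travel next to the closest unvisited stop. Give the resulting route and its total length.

Base → [#102:3 / #101:11 / #103:23 / #104:25 / #105:30] → #102 (3)
#102 → [#101:8 / #103:22 / #104:24 / #105:29] → #101 (8)
#101 → [#103:18 / #104:20 / #105:25] → #103 (18)
#103 → [#105:7 / #104:10] → #105 (7)
#105 → [#104:5] → #104 (5)
Return #104→Base: 25.
Total = 3 + 8 + 18 + 7 + 5 + 25 = 66.

66 blocks along Base → #102 → #101 → #103 → #105 → #104 → Base.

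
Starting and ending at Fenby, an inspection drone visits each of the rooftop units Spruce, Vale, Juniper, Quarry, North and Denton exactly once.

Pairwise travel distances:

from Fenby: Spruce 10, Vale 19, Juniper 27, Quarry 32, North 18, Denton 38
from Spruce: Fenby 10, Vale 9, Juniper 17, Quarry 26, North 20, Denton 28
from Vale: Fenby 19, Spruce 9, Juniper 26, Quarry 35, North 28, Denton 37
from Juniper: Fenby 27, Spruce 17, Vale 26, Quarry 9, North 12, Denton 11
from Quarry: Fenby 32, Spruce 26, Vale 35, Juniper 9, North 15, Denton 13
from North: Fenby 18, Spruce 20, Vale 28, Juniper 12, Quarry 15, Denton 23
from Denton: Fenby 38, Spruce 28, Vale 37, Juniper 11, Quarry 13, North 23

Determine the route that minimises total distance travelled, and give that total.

With 6 stops there are 6!/2 = 360 distinct round trips (a route and its reverse cost the same).
Fenby - Spruce - Vale - Juniper - Quarry - North - Denton - Fenby: 10+9+26+9+15+23+38 = 130
Fenby - Spruce - Vale - Juniper - Quarry - Denton - North - Fenby: 10+9+26+9+13+23+18 = 108
Fenby - Spruce - Vale - Juniper - North - Quarry - Denton - Fenby: 10+9+26+12+15+13+38 = 123
Fenby - Spruce - Vale - Juniper - North - Denton - Quarry - Fenby: 10+9+26+12+23+13+32 = 125
Fenby - Spruce - Vale - Juniper - Denton - Quarry - North - Fenby: 10+9+26+11+13+15+18 = 102
Fenby - Spruce - Vale - Juniper - Denton - North - Quarry - Fenby: 10+9+26+11+23+15+32 = 126
Fenby - Spruce - Vale - Quarry - Juniper - North - Denton - Fenby: 10+9+35+9+12+23+38 = 136
Fenby - Spruce - Vale - Quarry - Juniper - Denton - North - Fenby: 10+9+35+9+11+23+18 = 115
… (352 more)
The minimum is 102.
One optimal route: Fenby → Spruce → Vale → Juniper → Denton → Quarry → North → Fenby (or its reverse).

102 — the shortest possible round trip.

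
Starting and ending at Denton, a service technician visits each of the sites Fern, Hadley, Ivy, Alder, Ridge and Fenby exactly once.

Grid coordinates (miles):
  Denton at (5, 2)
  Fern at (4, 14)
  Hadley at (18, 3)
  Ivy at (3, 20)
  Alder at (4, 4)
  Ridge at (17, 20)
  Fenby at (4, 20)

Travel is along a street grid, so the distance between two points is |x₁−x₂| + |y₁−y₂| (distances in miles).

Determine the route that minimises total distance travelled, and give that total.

There are 360 distinct closed tours to check (reversals are equivalent).
Denton → Fern → Hadley → Ivy → Alder → Ridge → Fenby → Denton: 13+25+32+17+29+13+19 = 148
Denton → Fern → Hadley → Ivy → Alder → Fenby → Ridge → Denton: 13+25+32+17+16+13+30 = 146
Denton → Fern → Hadley → Ivy → Ridge → Alder → Fenby → Denton: 13+25+32+14+29+16+19 = 148
Denton → Fern → Hadley → Ivy → Ridge → Fenby → Alder → Denton: 13+25+32+14+13+16+3 = 116
Denton → Fern → Hadley → Ivy → Fenby → Alder → Ridge → Denton: 13+25+32+1+16+29+30 = 146
Denton → Fern → Hadley → Ivy → Fenby → Ridge → Alder → Denton: 13+25+32+1+13+29+3 = 116
Denton → Fern → Hadley → Alder → Ivy → Ridge → Fenby → Denton: 13+25+15+17+14+13+19 = 116
Denton → Fern → Hadley → Alder → Ivy → Fenby → Ridge → Denton: 13+25+15+17+1+13+30 = 114
… (352 more)
Denton → Hadley → Ridge → Ivy → Fenby → Fern → Alder → Denton: 14+18+14+1+6+10+3 = 66  ← best
The minimum is 66.
One optimal route: Denton → Hadley → Ridge → Ivy → Fenby → Fern → Alder → Denton (or its reverse).

66 miles — the shortest possible round trip.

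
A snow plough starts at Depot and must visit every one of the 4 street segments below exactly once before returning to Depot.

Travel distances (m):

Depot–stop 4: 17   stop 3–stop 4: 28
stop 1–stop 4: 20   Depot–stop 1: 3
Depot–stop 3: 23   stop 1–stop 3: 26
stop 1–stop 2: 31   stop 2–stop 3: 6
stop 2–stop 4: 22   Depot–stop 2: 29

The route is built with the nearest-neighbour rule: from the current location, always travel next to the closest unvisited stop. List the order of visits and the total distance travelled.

Depot → [stop 1:3 / stop 4:17 / stop 3:23 / stop 2:29] → stop 1 (3)
stop 1 → [stop 4:20 / stop 3:26 / stop 2:31] → stop 4 (20)
stop 4 → [stop 2:22 / stop 3:28] → stop 2 (22)
stop 2 → [stop 3:6] → stop 3 (6)
Return stop 3→Depot: 23.
Total = 3 + 20 + 22 + 6 + 23 = 74.

Nearest-neighbour total = 74 m; route Depot → stop 1 → stop 4 → stop 2 → stop 3 → Depot.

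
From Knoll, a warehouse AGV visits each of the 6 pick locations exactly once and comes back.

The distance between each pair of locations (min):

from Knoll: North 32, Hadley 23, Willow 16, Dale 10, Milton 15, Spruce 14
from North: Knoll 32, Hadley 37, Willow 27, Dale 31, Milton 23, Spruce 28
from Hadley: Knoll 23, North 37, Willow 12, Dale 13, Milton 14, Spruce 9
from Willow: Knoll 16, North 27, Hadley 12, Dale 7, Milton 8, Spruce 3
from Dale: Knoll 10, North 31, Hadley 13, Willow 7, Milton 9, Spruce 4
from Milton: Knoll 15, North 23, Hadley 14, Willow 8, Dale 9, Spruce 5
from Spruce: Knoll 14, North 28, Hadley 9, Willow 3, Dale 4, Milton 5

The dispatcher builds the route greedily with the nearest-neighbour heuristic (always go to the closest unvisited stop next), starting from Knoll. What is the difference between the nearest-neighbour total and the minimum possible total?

From Knoll: Dale=10, Spruce=14, Milton=15, Willow=16, Hadley=23, North=32 → choose Dale (10).
From Dale: Spruce=4, Willow=7, Milton=9, Hadley=13, North=31 → choose Spruce (4).
From Spruce: Willow=3, Milton=5, Hadley=9, North=28 → choose Willow (3).
From Willow: Milton=8, Hadley=12, North=27 → choose Milton (8).
From Milton: Hadley=14, North=23 → choose Hadley (14).
From Hadley: North=37 → choose North (37).
NN route Knoll → Dale → Spruce → Willow → Milton → Hadley → North → Knoll costs 108.
Optimal: Knoll → North → Milton → Hadley → Willow → Spruce → Dale → Knoll costs 98 (by enumerating all 360 distinct tours).
Excess = 108 − 98 = 10.

Excess over optimum: 10 min.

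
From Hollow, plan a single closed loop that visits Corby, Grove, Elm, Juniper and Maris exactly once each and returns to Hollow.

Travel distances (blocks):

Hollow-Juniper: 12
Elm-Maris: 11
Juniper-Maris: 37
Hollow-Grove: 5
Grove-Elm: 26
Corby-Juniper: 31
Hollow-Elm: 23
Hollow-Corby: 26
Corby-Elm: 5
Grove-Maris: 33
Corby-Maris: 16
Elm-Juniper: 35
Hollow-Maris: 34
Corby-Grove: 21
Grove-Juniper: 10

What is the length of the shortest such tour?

Hollow→Corby→Grove→Elm→Juniper→Maris→Hollow: 26+21+26+35+37+34 = 179
Hollow→Corby→Grove→Elm→Maris→Juniper→Hollow: 26+21+26+11+37+12 = 133
Hollow→Corby→Grove→Juniper→Elm→Maris→Hollow: 26+21+10+35+11+34 = 137
Hollow→Corby→Grove→Juniper→Maris→Elm→Hollow: 26+21+10+37+11+23 = 128
Hollow→Corby→Grove→Maris→Elm→Juniper→Hollow: 26+21+33+11+35+12 = 138
Hollow→Corby→Grove→Maris→Juniper→Elm→Hollow: 26+21+33+37+35+23 = 175
Hollow→Corby→Elm→Grove→Juniper→Maris→Hollow: 26+5+26+10+37+34 = 138
Hollow→Corby→Elm→Grove→Maris→Juniper→Hollow: 26+5+26+33+37+12 = 139
Hollow→Corby→Elm→Juniper→Grove→Maris→Hollow: 26+5+35+10+33+34 = 143
Hollow→Corby→Elm→Juniper→Maris→Grove→Hollow: 26+5+35+37+33+5 = 141
Hollow→Corby→Elm→Maris→Grove→Juniper→Hollow: 26+5+11+33+10+12 = 97
Hollow→Corby→Elm→Maris→Juniper→Grove→Hollow: 26+5+11+37+10+5 = 94
Hollow→Corby→Juniper→Grove→Elm→Maris→Hollow: 26+31+10+26+11+34 = 138
Hollow→Corby→Juniper→Grove→Maris→Elm→Hollow: 26+31+10+33+11+23 = 134
… (46 more)
Hollow→Grove→Corby→Elm→Maris→Juniper→Hollow: 5+21+5+11+37+12 = 91  ← best
The minimum is 91.
One optimal route: Hollow → Grove → Corby → Elm → Maris → Juniper → Hollow (or its reverse).

Minimum total distance: 91 blocks.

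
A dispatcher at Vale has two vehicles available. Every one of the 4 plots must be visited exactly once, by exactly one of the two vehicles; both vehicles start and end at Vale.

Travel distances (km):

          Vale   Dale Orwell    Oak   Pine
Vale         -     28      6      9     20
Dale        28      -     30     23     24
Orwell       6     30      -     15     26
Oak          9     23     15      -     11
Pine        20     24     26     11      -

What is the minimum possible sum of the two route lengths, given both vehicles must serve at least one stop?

84 km — the smallest possible combined total.

There are 2^3 − 1 = 7 ways to divide the 4 stops into two non-empty groups. For each, the best each vehicle can do is its own shortest tour through its group:
  {Dale} + {Orwell, Oak, Pine}: 56 + 52 = 108
  {Orwell} + {Dale, Oak, Pine}: 12 + 72 = 84
  {Dale, Orwell} + {Oak, Pine}: 64 + 40 = 104
  {Oak} + {Dale, Orwell, Pine}: 18 + 80 = 98
  {Dale, Oak} + {Orwell, Pine}: 60 + 52 = 112
  {Orwell, Oak} + {Dale, Pine}: 30 + 72 = 102
  … (7 splits in total)
Best: vehicle 1 Vale → Orwell → Vale = 12; vehicle 2 Vale → Dale → Pine → Oak → Vale = 72; combined 84.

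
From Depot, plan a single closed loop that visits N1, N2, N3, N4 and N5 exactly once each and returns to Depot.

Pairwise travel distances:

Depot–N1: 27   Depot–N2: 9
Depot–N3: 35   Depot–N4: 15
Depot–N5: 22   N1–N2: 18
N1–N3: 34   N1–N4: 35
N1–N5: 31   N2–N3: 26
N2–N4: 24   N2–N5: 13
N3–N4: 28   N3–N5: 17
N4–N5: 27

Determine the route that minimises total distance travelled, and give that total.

There are 60 distinct closed tours to check (reversals are equivalent).
Depot-N1-N2-N3-N4-N5-Depot: 27+18+26+28+27+22 = 148
Depot-N1-N2-N3-N5-N4-Depot: 27+18+26+17+27+15 = 130
Depot-N1-N2-N4-N3-N5-Depot: 27+18+24+28+17+22 = 136
Depot-N1-N2-N4-N5-N3-Depot: 27+18+24+27+17+35 = 148
Depot-N1-N2-N5-N3-N4-Depot: 27+18+13+17+28+15 = 118
Depot-N1-N2-N5-N4-N3-Depot: 27+18+13+27+28+35 = 148
Depot-N1-N3-N2-N4-N5-Depot: 27+34+26+24+27+22 = 160
Depot-N1-N3-N2-N5-N4-Depot: 27+34+26+13+27+15 = 142
Depot-N1-N3-N4-N2-N5-Depot: 27+34+28+24+13+22 = 148
Depot-N1-N3-N4-N5-N2-Depot: 27+34+28+27+13+9 = 138
Depot-N1-N3-N5-N2-N4-Depot: 27+34+17+13+24+15 = 130
Depot-N1-N3-N5-N4-N2-Depot: 27+34+17+27+24+9 = 138
Depot-N1-N4-N2-N3-N5-Depot: 27+35+24+26+17+22 = 151
Depot-N1-N4-N2-N5-N3-Depot: 27+35+24+13+17+35 = 151
… (46 more)
The minimum is 118.
One optimal route: Depot → N1 → N2 → N5 → N3 → N4 → Depot (or its reverse).

Shortest round trip = 118.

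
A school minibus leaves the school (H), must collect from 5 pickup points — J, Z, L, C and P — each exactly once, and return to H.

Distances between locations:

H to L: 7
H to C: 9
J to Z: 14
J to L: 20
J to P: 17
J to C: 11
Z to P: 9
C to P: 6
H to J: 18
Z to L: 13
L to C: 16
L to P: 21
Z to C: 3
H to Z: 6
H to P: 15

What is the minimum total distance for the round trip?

H - J - Z - L - C - P - H: 18+14+13+16+6+15 = 82
H - J - Z - L - P - C - H: 18+14+13+21+6+9 = 81
H - J - Z - C - L - P - H: 18+14+3+16+21+15 = 87
H - J - Z - C - P - L - H: 18+14+3+6+21+7 = 69
H - J - Z - P - L - C - H: 18+14+9+21+16+9 = 87
H - J - Z - P - C - L - H: 18+14+9+6+16+7 = 70
H - J - L - Z - C - P - H: 18+20+13+3+6+15 = 75
H - J - L - Z - P - C - H: 18+20+13+9+6+9 = 75
H - J - L - C - Z - P - H: 18+20+16+3+9+15 = 81
H - J - L - C - P - Z - H: 18+20+16+6+9+6 = 75
H - J - L - P - Z - C - H: 18+20+21+9+3+9 = 80
H - J - L - P - C - Z - H: 18+20+21+6+3+6 = 74
H - J - C - Z - L - P - H: 18+11+3+13+21+15 = 81
H - J - C - Z - P - L - H: 18+11+3+9+21+7 = 69
… (46 more)
H - Z - C - P - J - L - H: 6+3+6+17+20+7 = 59  ← best
The minimum is 59.
One optimal route: H → Z → C → P → J → L → H (or its reverse).

59 — the shortest possible round trip.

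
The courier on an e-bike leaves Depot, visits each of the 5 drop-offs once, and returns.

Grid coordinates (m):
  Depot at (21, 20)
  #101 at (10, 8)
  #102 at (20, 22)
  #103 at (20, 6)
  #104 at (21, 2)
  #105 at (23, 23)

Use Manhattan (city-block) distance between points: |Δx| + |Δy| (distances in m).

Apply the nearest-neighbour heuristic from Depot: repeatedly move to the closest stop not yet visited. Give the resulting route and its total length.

From Depot: distances to unvisited — #102=3, #105=5, #103=15, #104=18, #101=23. Nearest is #102 (3).
From #102: distances to unvisited — #105=4, #103=16, #104=21, #101=24. Nearest is #105 (4).
From #105: distances to unvisited — #103=20, #104=23, #101=28. Nearest is #103 (20).
From #103: distances to unvisited — #104=5, #101=12. Nearest is #104 (5).
From #104: distances to unvisited — #101=17. Nearest is #101 (17).
Return #101→Depot: 23.
Total = 3 + 4 + 20 + 5 + 17 + 23 = 72.

Nearest-neighbour total = 72 m; route Depot → #102 → #105 → #103 → #104 → #101 → Depot.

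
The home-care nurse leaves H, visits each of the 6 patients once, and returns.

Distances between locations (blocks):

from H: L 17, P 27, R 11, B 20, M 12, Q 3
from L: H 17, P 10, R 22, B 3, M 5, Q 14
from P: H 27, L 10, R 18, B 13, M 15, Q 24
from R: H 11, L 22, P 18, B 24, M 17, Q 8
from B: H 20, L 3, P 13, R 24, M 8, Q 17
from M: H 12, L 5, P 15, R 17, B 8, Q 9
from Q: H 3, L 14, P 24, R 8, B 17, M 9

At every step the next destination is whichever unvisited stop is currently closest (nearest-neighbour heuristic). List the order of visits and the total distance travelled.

76 blocks along H → Q → R → M → L → B → P → H.

H → [Q:3 / R:11 / M:12 / L:17 / B:20 / P:27] → Q (3)
Q → [R:8 / M:9 / L:14 / B:17 / P:24] → R (8)
R → [M:17 / P:18 / L:22 / B:24] → M (17)
M → [L:5 / B:8 / P:15] → L (5)
L → [B:3 / P:10] → B (3)
B → [P:13] → P (13)
Return P→H: 27.
Total = 3 + 8 + 17 + 5 + 3 + 13 + 27 = 76.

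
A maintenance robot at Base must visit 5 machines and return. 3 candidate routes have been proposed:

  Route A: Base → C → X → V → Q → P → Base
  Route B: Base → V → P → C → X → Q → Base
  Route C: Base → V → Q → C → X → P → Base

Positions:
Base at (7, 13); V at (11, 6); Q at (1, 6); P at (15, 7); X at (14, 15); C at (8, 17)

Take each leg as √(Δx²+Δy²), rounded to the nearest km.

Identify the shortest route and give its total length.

Route A: 4 + 6 + 9 + 10 + 14 + 10 = 53
Route B: 8 + 4 + 12 + 6 + 16 + 9 = 55
Route C: 8 + 10 + 13 + 6 + 8 + 10 = 55

53 km — Route A is the shortest.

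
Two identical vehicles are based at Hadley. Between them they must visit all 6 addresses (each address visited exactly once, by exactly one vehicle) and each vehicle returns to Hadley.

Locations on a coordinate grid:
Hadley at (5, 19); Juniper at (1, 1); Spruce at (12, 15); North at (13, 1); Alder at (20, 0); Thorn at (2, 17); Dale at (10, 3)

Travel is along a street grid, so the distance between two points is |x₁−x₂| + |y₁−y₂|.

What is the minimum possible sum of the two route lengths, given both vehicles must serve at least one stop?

Try each way of splitting the stops between the two vehicles (each non-empty) and, for each split, find the best tour for each vehicle:
  {Juniper} + {Spruce, North, Alder, Thorn, Dale}: 44 + 74 = 118
  {Spruce} + {Juniper, North, Alder, Thorn, Dale}: 22 + 76 = 98
  {Juniper, Spruce} + {North, Alder, Thorn, Dale}: 58 + 74 = 132
  {North} + {Juniper, Spruce, Alder, Thorn, Dale}: 52 + 80 = 132
  {Juniper, North} + {Spruce, Alder, Thorn, Dale}: 60 + 74 = 134
  {Spruce, North} + {Juniper, Alder, Thorn, Dale}: 52 + 76 = 128
  … (31 splits in total)
  {Thorn} + {Juniper, Spruce, North, Alder, Dale}: 10 + 80 = 90  ← best
Best: vehicle 1 Hadley → Thorn → Hadley = 10; vehicle 2 Hadley → Juniper → North → Alder → Dale → Spruce → Hadley = 80; combined 90.

90 — the smallest possible combined total.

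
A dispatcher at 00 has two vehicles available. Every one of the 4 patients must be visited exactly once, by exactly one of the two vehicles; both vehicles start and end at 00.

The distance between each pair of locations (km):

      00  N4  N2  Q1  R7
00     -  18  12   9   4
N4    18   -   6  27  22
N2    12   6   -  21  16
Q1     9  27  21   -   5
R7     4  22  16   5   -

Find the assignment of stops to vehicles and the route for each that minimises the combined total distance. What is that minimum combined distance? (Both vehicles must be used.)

There are 2^3 − 1 = 7 ways to divide the 4 stops into two non-empty groups. For each, the best each vehicle can do is its own shortest tour through its group:
  {N4} + {N2, Q1, R7}: 36 + 42 = 78
  {N2} + {N4, Q1, R7}: 24 + 54 = 78
  {N4, N2} + {Q1, R7}: 36 + 18 = 54
  {Q1} + {N4, N2, R7}: 18 + 44 = 62
  {N4, Q1} + {N2, R7}: 54 + 32 = 86
  {N2, Q1} + {N4, R7}: 42 + 44 = 86
  … (7 splits in total)
Best: vehicle 1 00 → N4 → N2 → 00 = 36; vehicle 2 00 → Q1 → R7 → 00 = 18; combined 54.

Minimum combined distance: 54 km.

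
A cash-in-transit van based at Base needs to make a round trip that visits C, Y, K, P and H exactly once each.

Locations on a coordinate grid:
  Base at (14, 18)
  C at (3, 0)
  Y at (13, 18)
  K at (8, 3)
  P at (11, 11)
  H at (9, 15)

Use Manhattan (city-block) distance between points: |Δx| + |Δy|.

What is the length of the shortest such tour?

Base → C → Y → K → P → H → Base: 29+28+20+11+6+8 = 102
Base → C → Y → K → H → P → Base: 29+28+20+13+6+10 = 106
Base → C → Y → P → K → H → Base: 29+28+9+11+13+8 = 98
Base → C → Y → P → H → K → Base: 29+28+9+6+13+21 = 106
Base → C → Y → H → K → P → Base: 29+28+7+13+11+10 = 98
Base → C → Y → H → P → K → Base: 29+28+7+6+11+21 = 102
Base → C → K → Y → P → H → Base: 29+8+20+9+6+8 = 80
Base → C → K → Y → H → P → Base: 29+8+20+7+6+10 = 80
Base → C → K → P → Y → H → Base: 29+8+11+9+7+8 = 72
Base → C → K → P → H → Y → Base: 29+8+11+6+7+1 = 62
Base → C → K → H → Y → P → Base: 29+8+13+7+9+10 = 76
Base → C → K → H → P → Y → Base: 29+8+13+6+9+1 = 66
Base → C → P → Y → K → H → Base: 29+19+9+20+13+8 = 98
Base → C → P → Y → H → K → Base: 29+19+9+7+13+21 = 98
… (46 more)
Base → Y → P → C → K → H → Base: 1+9+19+8+13+8 = 58  ← best
The minimum is 58.
One optimal route: Base → Y → P → C → K → H → Base (or its reverse).

Minimum total distance: 58.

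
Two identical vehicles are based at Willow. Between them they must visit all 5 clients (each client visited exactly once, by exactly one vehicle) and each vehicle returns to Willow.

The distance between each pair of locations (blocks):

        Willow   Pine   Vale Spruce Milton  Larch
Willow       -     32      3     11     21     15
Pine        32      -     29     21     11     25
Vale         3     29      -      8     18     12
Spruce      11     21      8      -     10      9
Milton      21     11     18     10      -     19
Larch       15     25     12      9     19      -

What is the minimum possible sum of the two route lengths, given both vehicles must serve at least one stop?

78 blocks — the smallest possible combined total.

There are 2^4 − 1 = 15 ways to divide the 5 stops into two non-empty groups. For each, the best each vehicle can do is its own shortest tour through its group:
  {Pine} + {Vale, Spruce, Milton, Larch}: 64 + 55 = 119
  {Vale} + {Pine, Spruce, Milton, Larch}: 6 + 72 = 78
  {Pine, Vale} + {Spruce, Milton, Larch}: 64 + 55 = 119
  {Spruce} + {Pine, Vale, Milton, Larch}: 22 + 72 = 94
  {Pine, Spruce} + {Vale, Milton, Larch}: 64 + 55 = 119
  {Vale, Spruce} + {Pine, Milton, Larch}: 22 + 72 = 94
  … (15 splits in total)
Best: vehicle 1 Willow → Vale → Willow = 6; vehicle 2 Willow → Spruce → Milton → Pine → Larch → Willow = 72; combined 78.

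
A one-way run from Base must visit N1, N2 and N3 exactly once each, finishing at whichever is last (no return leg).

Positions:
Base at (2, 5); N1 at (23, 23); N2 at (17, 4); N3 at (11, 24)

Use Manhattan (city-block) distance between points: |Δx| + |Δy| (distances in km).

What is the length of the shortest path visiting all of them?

There are 3! = 6 possible orderings.
Base→N1→N2→N3: 39+25+26 = 90
Base→N1→N3→N2: 39+13+26 = 78
Base→N2→N1→N3: 16+25+13 = 54
Base→N2→N3→N1: 16+26+13 = 55
Base→N3→N1→N2: 28+13+25 = 66
Base→N3→N2→N1: 28+26+25 = 79
The minimum is 54.
One shortest path: Base → N2 → N1 → N3.

54 km — the minimum one-way total.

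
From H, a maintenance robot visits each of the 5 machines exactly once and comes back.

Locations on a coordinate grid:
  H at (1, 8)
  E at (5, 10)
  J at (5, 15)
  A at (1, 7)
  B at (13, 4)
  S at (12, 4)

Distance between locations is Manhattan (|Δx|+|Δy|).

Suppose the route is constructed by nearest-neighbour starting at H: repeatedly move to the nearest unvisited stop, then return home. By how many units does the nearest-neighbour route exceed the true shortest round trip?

2 longer than the optimal tour.

H: A=1, E=6, J=11, S=15, B=16 ⇒ A
A: E=7, J=12, S=14, B=15 ⇒ E
E: J=5, S=13, B=14 ⇒ J
J: S=18, B=19 ⇒ S
S: B=1 ⇒ B
NN route H → A → E → J → S → B → H costs 48.
Optimal: H → E → J → B → S → A → H costs 46 (by enumerating all 60 distinct tours).
Excess = 48 − 46 = 2.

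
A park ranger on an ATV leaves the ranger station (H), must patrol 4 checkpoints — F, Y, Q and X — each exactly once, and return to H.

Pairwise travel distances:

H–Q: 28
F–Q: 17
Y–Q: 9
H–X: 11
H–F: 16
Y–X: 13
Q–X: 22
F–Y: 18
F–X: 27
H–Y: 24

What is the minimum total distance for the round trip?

Shortest round trip = 66.

With 4 stops there are 4!/2 = 12 distinct round trips (a route and its reverse cost the same).
H → F → Y → Q → X → H: 16+18+9+22+11 = 76
H → F → Y → X → Q → H: 16+18+13+22+28 = 97
H → F → Q → Y → X → H: 16+17+9+13+11 = 66
H → F → Q → X → Y → H: 16+17+22+13+24 = 92
H → F → X → Y → Q → H: 16+27+13+9+28 = 93
H → F → X → Q → Y → H: 16+27+22+9+24 = 98
H → Y → F → Q → X → H: 24+18+17+22+11 = 92
H → Y → F → X → Q → H: 24+18+27+22+28 = 119
H → Y → Q → F → X → H: 24+9+17+27+11 = 88
H → Y → X → F → Q → H: 24+13+27+17+28 = 109
H → Q → F → Y → X → H: 28+17+18+13+11 = 87
H → Q → Y → F → X → H: 28+9+18+27+11 = 93
The minimum is 66.
One optimal route: H → F → Q → Y → X → H (or its reverse).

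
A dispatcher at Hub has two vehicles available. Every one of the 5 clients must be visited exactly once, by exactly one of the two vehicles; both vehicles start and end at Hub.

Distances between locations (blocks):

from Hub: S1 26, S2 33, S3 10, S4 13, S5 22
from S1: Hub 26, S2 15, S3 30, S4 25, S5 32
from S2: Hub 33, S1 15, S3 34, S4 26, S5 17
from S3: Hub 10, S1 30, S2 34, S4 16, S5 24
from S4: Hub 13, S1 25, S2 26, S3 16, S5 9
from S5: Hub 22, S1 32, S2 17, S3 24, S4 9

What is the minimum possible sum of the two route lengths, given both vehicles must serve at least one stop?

Try each way of splitting the stops between the two vehicles (each non-empty) and, for each split, find the best tour for each vehicle:
  {S1} + {S2, S3, S4, S5}: 52 + 83 = 135
  {S2} + {S1, S3, S4, S5}: 66 + 93 = 159
  {S1, S2} + {S3, S4, S5}: 74 + 56 = 130
  {S3} + {S1, S2, S4, S5}: 20 + 80 = 100
  {S1, S3} + {S2, S4, S5}: 66 + 72 = 138
  {S2, S3} + {S1, S4, S5}: 77 + 80 = 157
  … (15 splits in total)
Best: vehicle 1 Hub → S3 → Hub = 20; vehicle 2 Hub → S1 → S2 → S5 → S4 → Hub = 80; combined 100.

100 blocks — the smallest possible combined total.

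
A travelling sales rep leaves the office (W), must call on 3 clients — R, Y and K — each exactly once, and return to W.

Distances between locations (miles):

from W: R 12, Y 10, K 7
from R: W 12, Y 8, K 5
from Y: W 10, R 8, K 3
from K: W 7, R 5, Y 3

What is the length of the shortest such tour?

With 3 stops there are 3!/2 = 3 distinct round trips (a route and its reverse cost the same).
W → R → Y → K → W: 12+8+3+7 = 30
W → R → K → Y → W: 12+5+3+10 = 30
W → Y → R → K → W: 10+8+5+7 = 30
The minimum is 30.
One optimal route: W → R → Y → K → W (or its reverse).

Shortest round trip = 30 miles.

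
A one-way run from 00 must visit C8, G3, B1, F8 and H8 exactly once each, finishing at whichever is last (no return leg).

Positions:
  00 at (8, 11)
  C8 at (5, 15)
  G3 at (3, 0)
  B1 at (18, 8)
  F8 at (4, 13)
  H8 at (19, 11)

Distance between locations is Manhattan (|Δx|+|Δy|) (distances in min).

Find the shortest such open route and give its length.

There are 5! = 120 possible orderings.
00 → C8 → G3 → B1 → F8 → H8: 7+17+23+19+17 = 83
00 → C8 → G3 → B1 → H8 → F8: 7+17+23+4+17 = 68
00 → C8 → G3 → F8 → B1 → H8: 7+17+14+19+4 = 61
00 → C8 → G3 → F8 → H8 → B1: 7+17+14+17+4 = 59
00 → C8 → G3 → H8 → B1 → F8: 7+17+27+4+19 = 74
00 → C8 → G3 → H8 → F8 → B1: 7+17+27+17+19 = 87
00 → C8 → B1 → G3 → F8 → H8: 7+20+23+14+17 = 81
00 → C8 → B1 → G3 → H8 → F8: 7+20+23+27+17 = 94
00 → C8 → B1 → F8 → G3 → H8: 7+20+19+14+27 = 87
00 → C8 → B1 → F8 → H8 → G3: 7+20+19+17+27 = 90
00 → C8 → B1 → H8 → G3 → F8: 7+20+4+27+14 = 72
00 → C8 → B1 → H8 → F8 → G3: 7+20+4+17+14 = 62
00 → C8 → F8 → G3 → B1 → H8: 7+3+14+23+4 = 51
00 → C8 → F8 → G3 → H8 → B1: 7+3+14+27+4 = 55
… (106 more)
The minimum is 51.
One shortest path: 00 → C8 → F8 → G3 → B1 → H8.

Shortest open route: 51 min.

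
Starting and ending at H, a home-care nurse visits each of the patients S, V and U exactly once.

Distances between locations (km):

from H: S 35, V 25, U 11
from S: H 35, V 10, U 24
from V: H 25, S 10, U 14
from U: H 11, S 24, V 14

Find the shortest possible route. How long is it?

Minimum total distance: 70 km.

With 3 stops there are 3!/2 = 3 distinct round trips (a route and its reverse cost the same).
H→S→V→U→H: 35+10+14+11 = 70
H→S→U→V→H: 35+24+14+25 = 98
H→V→S→U→H: 25+10+24+11 = 70
The minimum is 70.
One optimal route: H → S → V → U → H (or its reverse).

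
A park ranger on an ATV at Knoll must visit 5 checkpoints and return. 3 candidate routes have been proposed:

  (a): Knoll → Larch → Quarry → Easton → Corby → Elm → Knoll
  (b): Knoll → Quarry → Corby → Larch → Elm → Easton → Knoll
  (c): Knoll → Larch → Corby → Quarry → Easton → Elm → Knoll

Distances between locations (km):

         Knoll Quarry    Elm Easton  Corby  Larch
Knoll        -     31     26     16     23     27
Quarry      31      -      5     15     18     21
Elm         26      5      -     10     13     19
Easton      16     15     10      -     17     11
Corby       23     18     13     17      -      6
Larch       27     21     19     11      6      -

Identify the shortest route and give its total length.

Shortest is (b), total 100 km.

(a): 27 + 21 + 15 + 17 + 13 + 26 = 119
(b): 31 + 18 + 6 + 19 + 10 + 16 = 100
(c): 27 + 6 + 18 + 15 + 10 + 26 = 102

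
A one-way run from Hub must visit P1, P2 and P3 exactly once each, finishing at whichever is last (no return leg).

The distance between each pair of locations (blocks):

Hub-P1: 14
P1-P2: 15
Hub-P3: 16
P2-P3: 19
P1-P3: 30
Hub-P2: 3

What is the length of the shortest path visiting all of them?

There are 3! = 6 possible orderings.
Hub - P1 - P2 - P3: 14+15+19 = 48
Hub - P1 - P3 - P2: 14+30+19 = 63
Hub - P2 - P1 - P3: 3+15+30 = 48
Hub - P2 - P3 - P1: 3+19+30 = 52
Hub - P3 - P1 - P2: 16+30+15 = 61
Hub - P3 - P2 - P1: 16+19+15 = 50
The minimum is 48.
One shortest path: Hub → P1 → P2 → P3.

48 blocks — the minimum one-way total.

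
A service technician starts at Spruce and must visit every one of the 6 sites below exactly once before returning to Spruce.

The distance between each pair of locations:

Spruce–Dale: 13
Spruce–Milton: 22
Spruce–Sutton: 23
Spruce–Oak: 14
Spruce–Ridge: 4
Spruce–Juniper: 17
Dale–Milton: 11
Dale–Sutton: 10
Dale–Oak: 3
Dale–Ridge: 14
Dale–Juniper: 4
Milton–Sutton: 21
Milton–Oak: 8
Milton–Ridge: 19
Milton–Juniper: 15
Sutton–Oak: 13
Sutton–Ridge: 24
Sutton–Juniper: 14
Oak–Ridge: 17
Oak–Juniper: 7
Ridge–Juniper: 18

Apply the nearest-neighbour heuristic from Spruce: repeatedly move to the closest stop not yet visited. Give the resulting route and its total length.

85 along Spruce → Ridge → Dale → Oak → Juniper → Sutton → Milton → Spruce.

Spruce → [Ridge:4 / Dale:13 / Oak:14 / Juniper:17 / Milton:22 / Sutton:23] → Ridge (4)
Ridge → [Dale:14 / Oak:17 / Juniper:18 / Milton:19 / Sutton:24] → Dale (14)
Dale → [Oak:3 / Juniper:4 / Sutton:10 / Milton:11] → Oak (3)
Oak → [Juniper:7 / Milton:8 / Sutton:13] → Juniper (7)
Juniper → [Sutton:14 / Milton:15] → Sutton (14)
Sutton → [Milton:21] → Milton (21)
Return Milton→Spruce: 22.
Total = 4 + 14 + 3 + 7 + 14 + 21 + 22 = 85.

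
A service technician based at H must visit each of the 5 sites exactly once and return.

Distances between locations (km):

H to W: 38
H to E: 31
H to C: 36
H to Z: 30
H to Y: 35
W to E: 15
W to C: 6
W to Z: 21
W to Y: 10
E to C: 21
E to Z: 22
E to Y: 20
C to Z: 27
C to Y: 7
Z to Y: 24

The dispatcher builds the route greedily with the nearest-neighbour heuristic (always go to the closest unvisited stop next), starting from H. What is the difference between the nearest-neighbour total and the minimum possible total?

From H: Z=30, E=31, Y=35, C=36, W=38 → choose Z (30).
From Z: W=21, E=22, Y=24, C=27 → choose W (21).
From W: C=6, Y=10, E=15 → choose C (6).
From C: Y=7, E=21 → choose Y (7).
From Y: E=20 → choose E (20).
NN route H → Z → W → C → Y → E → H costs 115.
Optimal: H → E → W → C → Y → Z → H costs 113 (by enumerating all 60 distinct tours).
Excess = 115 − 113 = 2.

2 km longer than the optimal tour.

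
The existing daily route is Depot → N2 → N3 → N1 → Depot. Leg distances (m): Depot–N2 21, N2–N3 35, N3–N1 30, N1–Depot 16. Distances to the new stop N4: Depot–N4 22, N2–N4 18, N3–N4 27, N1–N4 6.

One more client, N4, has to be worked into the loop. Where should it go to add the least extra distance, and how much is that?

Minimum extra distance: 3 m, inserting N4 between N3 and N1.

Insertion cost between consecutive stops i–j is d(i,N4) + d(N4,j) − d(i,j):
  between Depot and N2: 22 + 18 − 21 = 19
  between N2 and N3: 18 + 27 − 35 = 10
  between N3 and N1: 27 + 6 − 30 = 3
  between N1 and Depot: 6 + 22 − 16 = 12
Cheapest insertion is between N3 and N1, adding 3.
New total = 102 + 3 = 105.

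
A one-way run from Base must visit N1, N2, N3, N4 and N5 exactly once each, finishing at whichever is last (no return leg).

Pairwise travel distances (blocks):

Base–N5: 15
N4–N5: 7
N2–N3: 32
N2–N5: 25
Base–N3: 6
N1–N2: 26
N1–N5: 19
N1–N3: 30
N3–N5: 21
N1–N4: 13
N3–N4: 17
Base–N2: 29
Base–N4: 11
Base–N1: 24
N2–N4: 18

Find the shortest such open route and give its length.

There are 5! = 120 possible orderings.
Base → N1 → N2 → N3 → N4 → N5: 24+26+32+17+7 = 106
Base → N1 → N2 → N3 → N5 → N4: 24+26+32+21+7 = 110
Base → N1 → N2 → N4 → N3 → N5: 24+26+18+17+21 = 106
Base → N1 → N2 → N4 → N5 → N3: 24+26+18+7+21 = 96
Base → N1 → N2 → N5 → N3 → N4: 24+26+25+21+17 = 113
Base → N1 → N2 → N5 → N4 → N3: 24+26+25+7+17 = 99
Base → N1 → N3 → N2 → N4 → N5: 24+30+32+18+7 = 111
Base → N1 → N3 → N2 → N5 → N4: 24+30+32+25+7 = 118
Base → N1 → N3 → N4 → N2 → N5: 24+30+17+18+25 = 114
Base → N1 → N3 → N4 → N5 → N2: 24+30+17+7+25 = 103
Base → N1 → N3 → N5 → N2 → N4: 24+30+21+25+18 = 118
Base → N1 → N3 → N5 → N4 → N2: 24+30+21+7+18 = 100
Base → N1 → N4 → N2 → N3 → N5: 24+13+18+32+21 = 108
Base → N1 → N4 → N2 → N5 → N3: 24+13+18+25+21 = 101
… (106 more)
Base → N3 → N5 → N4 → N1 → N2: 6+21+7+13+26 = 73  ← best
The minimum is 73.
One shortest path: Base → N3 → N5 → N4 → N1 → N2.

Minimum one-way distance = 73 blocks.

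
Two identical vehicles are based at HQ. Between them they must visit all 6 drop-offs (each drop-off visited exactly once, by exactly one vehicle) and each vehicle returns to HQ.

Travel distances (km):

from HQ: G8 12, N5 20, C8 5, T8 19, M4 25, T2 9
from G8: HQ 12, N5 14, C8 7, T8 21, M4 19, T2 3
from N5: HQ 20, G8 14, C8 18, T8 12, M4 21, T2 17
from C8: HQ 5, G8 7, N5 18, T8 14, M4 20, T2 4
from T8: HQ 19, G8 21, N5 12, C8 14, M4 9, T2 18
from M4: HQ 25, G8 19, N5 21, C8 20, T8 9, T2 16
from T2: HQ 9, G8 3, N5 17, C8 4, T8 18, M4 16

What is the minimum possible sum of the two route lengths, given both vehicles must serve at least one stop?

82 km — the smallest possible combined total.

There are 2^5 − 1 = 31 ways to divide the 6 stops into two non-empty groups. For each, the best each vehicle can do is its own shortest tour through its group:
  {G8} + {N5, C8, T8, M4, T2}: 24 + 66 = 90
  {N5} + {G8, C8, T8, M4, T2}: 40 + 59 = 99
  {G8, N5} + {C8, T8, M4, T2}: 46 + 53 = 99
  {C8} + {G8, N5, T8, M4, T2}: 10 + 72 = 82
  {G8, C8} + {N5, T8, M4, T2}: 24 + 66 = 90
  {N5, C8} + {G8, T8, M4, T2}: 43 + 59 = 102
  … (31 splits in total)
Best: vehicle 1 HQ → C8 → HQ = 10; vehicle 2 HQ → G8 → N5 → T8 → M4 → T2 → HQ = 72; combined 82.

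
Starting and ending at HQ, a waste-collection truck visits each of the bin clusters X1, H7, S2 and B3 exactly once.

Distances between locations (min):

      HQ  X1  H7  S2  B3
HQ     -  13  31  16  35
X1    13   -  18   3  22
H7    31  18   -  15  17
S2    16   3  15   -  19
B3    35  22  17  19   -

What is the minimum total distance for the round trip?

Shortest round trip = 83 min.

There are 12 distinct closed tours to check (reversals are equivalent).
HQ - X1 - H7 - S2 - B3 - HQ: 13+18+15+19+35 = 100
HQ - X1 - H7 - B3 - S2 - HQ: 13+18+17+19+16 = 83
HQ - X1 - S2 - H7 - B3 - HQ: 13+3+15+17+35 = 83
HQ - X1 - S2 - B3 - H7 - HQ: 13+3+19+17+31 = 83
HQ - X1 - B3 - H7 - S2 - HQ: 13+22+17+15+16 = 83
HQ - X1 - B3 - S2 - H7 - HQ: 13+22+19+15+31 = 100
HQ - H7 - X1 - S2 - B3 - HQ: 31+18+3+19+35 = 106
HQ - H7 - X1 - B3 - S2 - HQ: 31+18+22+19+16 = 106
HQ - H7 - S2 - X1 - B3 - HQ: 31+15+3+22+35 = 106
HQ - H7 - B3 - X1 - S2 - HQ: 31+17+22+3+16 = 89
HQ - S2 - X1 - H7 - B3 - HQ: 16+3+18+17+35 = 89
HQ - S2 - H7 - X1 - B3 - HQ: 16+15+18+22+35 = 106
The minimum is 83.
One optimal route: HQ → X1 → H7 → B3 → S2 → HQ (or its reverse).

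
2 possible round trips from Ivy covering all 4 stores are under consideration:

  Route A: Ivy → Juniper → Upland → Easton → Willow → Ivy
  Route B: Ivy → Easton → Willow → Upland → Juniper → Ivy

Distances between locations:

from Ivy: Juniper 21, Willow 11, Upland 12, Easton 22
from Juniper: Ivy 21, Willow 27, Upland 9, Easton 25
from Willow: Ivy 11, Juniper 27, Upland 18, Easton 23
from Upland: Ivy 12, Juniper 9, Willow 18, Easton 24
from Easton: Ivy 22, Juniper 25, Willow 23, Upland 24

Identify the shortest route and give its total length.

Route A: 21 + 9 + 24 + 23 + 11 = 88
Route B: 22 + 23 + 18 + 9 + 21 = 93

Shortest is Route A, total 88.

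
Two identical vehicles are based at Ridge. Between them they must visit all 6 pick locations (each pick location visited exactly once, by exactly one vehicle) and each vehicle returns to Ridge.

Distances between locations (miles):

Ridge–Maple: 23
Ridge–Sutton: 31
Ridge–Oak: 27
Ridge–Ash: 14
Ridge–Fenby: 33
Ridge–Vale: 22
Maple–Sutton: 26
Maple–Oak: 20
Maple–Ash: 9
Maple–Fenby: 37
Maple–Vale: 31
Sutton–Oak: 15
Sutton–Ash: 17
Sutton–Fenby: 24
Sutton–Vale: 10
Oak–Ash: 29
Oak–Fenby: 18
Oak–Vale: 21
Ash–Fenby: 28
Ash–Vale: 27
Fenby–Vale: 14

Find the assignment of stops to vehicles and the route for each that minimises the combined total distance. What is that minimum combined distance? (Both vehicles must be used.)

143 miles — the smallest possible combined total.

Check every non-empty split of the stops between the two vehicles; for each half take its own optimal tour:
  {Maple} + {Sutton, Oak, Ash, Fenby, Vale}: 46 + 100 = 146
  {Sutton} + {Maple, Oak, Ash, Fenby, Vale}: 62 + 97 = 159
  {Maple, Sutton} + {Oak, Ash, Fenby, Vale}: 80 + 97 = 177
  {Oak} + {Maple, Sutton, Ash, Fenby, Vale}: 54 + 106 = 160
  {Maple, Oak} + {Sutton, Ash, Fenby, Vale}: 70 + 88 = 158
  {Sutton, Oak} + {Maple, Ash, Fenby, Vale}: 73 + 96 = 169
  … (31 splits in total)
  {Ash} + {Maple, Sutton, Oak, Fenby, Vale}: 28 + 115 = 143  ← best
Best: vehicle 1 Ridge → Ash → Ridge = 28; vehicle 2 Ridge → Maple → Oak → Sutton → Vale → Fenby → Ridge = 115; combined 143.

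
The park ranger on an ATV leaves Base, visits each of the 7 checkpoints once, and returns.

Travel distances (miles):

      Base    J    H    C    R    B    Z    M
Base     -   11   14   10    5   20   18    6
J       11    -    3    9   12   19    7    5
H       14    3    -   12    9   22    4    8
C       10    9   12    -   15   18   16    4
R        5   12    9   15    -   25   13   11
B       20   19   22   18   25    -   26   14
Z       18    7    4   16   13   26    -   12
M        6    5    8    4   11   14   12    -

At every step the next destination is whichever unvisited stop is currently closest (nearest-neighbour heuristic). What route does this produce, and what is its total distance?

At Base the remaining stops are R 5, M 6, C 10, J 11, H 14, Z 18, B 20; go to R.
At R the remaining stops are H 9, M 11, J 12, Z 13, C 15, B 25; go to H.
At H the remaining stops are J 3, Z 4, M 8, C 12, B 22; go to J.
At J the remaining stops are M 5, Z 7, C 9, B 19; go to M.
At M the remaining stops are C 4, Z 12, B 14; go to C.
At C the remaining stops are Z 16, B 18; go to Z.
At Z the remaining stops are B 26; go to B.
Return B→Base: 20.
Total = 5 + 9 + 3 + 5 + 4 + 16 + 26 + 20 = 88.

Nearest-neighbour total = 88 miles; route Base → R → H → J → M → C → Z → B → Base.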